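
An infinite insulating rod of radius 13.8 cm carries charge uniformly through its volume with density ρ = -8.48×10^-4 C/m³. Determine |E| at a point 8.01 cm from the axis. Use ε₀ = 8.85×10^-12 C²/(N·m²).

Coaxial Gaussian cylinder, radius r = 8.01 cm, length L (r < R).
Enclosed charge per unit length: λ_enc = ρ·πr² = (-8.48e-4)π(0.0801)² = -1.709×10^-5 C/m.
Applying ∮E·dA = Q_enc/ε₀ with the end caps contributing no flux:
E = |λ_enc|/(2πε₀r) = (1.709×10^-5)/(2π·8.85×10^-12·0.0801) = 3.84e6 N/C.

E ≈ 3.84e6 N/C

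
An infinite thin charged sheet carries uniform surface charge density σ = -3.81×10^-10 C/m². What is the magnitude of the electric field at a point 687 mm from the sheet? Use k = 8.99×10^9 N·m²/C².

|E| ≈ 21.5 N/C

The symmetry is planar: E is normal to the sheet and the same magnitude on both sides. Take a pillbox straddling the sheet with end-cap area A.
Only the two end caps contribute flux: Φ = 2EA. With Q_enc = σA, Gauss's law gives E = |σ|/(2ε₀).
E = 2πk|σ| = 2π(8.99×10^9)(3.81×10^-10) = 21.5 N/C.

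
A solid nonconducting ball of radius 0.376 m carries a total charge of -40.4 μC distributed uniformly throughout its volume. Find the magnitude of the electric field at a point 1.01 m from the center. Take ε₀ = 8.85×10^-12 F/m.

E = 3.56e5 N/C

Take a concentric spherical Gaussian surface of radius r = 1.01 m (r > R, so the entire charge is enclosed).
Q_enc = -40.4 μC = -4.04e-5 C.
By Gauss's law, ∮E·dA = E·4πr² = Q_enc/ε₀.
E = |Q_enc|/(4πε₀r²) = (4.04e-5)/(4π·8.85×10^-12·(1.01)²) = 3.56×10^5 N/C.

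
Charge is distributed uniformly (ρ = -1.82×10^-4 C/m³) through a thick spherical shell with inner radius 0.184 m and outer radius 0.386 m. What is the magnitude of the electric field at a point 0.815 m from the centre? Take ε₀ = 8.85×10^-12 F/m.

Use a concentric Gaussian sphere at r = 0.815 m (r > 0.386 m, enclosing the whole shell).
Q_enc = ρ·(4π/3)(b³ − a³) = (-1.82×10^-4)·(4π/3)·((0.386)³ − (0.184)³) = -3.91×10^-5 C.
By Gauss's law, ∮E·dA = E·4πr² = Q_enc/ε₀.
E = |Q_enc|/(4πε₀r²) = (3.91×10^-5)/(4π·8.85×10^-12·(0.815)²) = 5.29×10^5 N/C.

|E| = 5.29×10^5 V/m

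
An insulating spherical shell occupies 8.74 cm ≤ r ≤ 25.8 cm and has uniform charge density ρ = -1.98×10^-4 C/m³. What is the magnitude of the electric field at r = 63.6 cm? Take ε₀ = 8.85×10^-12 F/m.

3.04×10^5 N/C

Symmetry ⇒ E = E(r) r̂. Gaussian sphere of radius r = 63.6 cm (r > 25.8 cm, enclosing the whole shell).
Q_enc = ρ·(4π/3)(b³ − a³) = (-1.98×10^-4)·(4π/3)·((0.258)³ − (0.0874)³) = -1.369×10^-5 C.
Since E is radial and uniform over the Gaussian sphere, Φ = E·4πr² = Q_enc/ε₀.
E = |Q_enc|/(4πε₀r²) = (1.369e-5)/(4π·8.85×10^-12·(0.636)²) = 3.04×10^5 N/C.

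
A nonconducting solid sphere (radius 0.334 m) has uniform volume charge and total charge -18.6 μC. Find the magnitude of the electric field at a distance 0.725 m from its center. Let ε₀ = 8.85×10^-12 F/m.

Use a concentric Gaussian sphere at r = 0.725 m (r > R, so the entire charge is enclosed).
Q_enc = -18.6 μC = -1.86×10^-5 C.
Since E is radial and uniform over the Gaussian sphere, Φ = E·4πr² = Q_enc/ε₀.
E = |Q_enc|/(4πε₀r²) = (1.86e-5)/(4π·8.85×10^-12·(0.725)²) = 3.18×10^5 N/C.

|E| = 3.18×10^5 N/C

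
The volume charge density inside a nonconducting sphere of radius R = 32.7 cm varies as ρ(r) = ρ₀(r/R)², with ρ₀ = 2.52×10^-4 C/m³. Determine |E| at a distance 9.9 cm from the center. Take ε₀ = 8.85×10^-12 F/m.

5.17×10^4 N/C

Symmetry ⇒ E = E(r) r̂. Gaussian sphere of radius r = 9.9 cm (r < R).
Q_enc = ∫₀^r ρ(r')·4πr'² dr' = (4πρ₀/R²) ∫₀^r r'^4 dr' = 4πρ₀ r^5/(5·R²) = 5.633×10^-8 C.
Since E is radial and uniform over the Gaussian sphere, Φ = E·4πr² = Q_enc/ε₀.
E = |Q_enc|/(4πε₀r²) = (5.633×10^-8)/(4π·8.85×10^-12·(0.099)²) = 5.17×10^4 N/C.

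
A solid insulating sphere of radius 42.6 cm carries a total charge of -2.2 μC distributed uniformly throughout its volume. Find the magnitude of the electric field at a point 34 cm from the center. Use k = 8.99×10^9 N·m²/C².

Use a concentric Gaussian sphere at r = 34 cm (r < R).
For a uniform sphere the enclosed fraction is (r/R)³, so Q_enc = (-2.2 μC)(0.34/0.426)³ = -1.118×10^-6 C.
Applying ∮E·dA = Q_enc/ε₀ with Φ = E(4πr²):
E = k|Q_enc|/r² = (8.99×10^9)(1.118×10^-6)/(0.34)² = 8.70e4 N/C.

E = 8.70×10^4 N/C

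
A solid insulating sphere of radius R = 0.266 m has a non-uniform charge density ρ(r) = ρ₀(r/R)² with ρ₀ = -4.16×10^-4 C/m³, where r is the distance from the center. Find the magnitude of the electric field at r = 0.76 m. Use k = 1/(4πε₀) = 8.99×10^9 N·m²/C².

By spherical symmetry E is radial; choose a Gaussian sphere of radius r = 0.76 m (r > R, all charge enclosed).
Q_enc = 4π ∫₀^R ρ₀(r'/R)^2 r'² dr' = 4πρ₀R³/5 = -1.968×10^-5 C.
Since E is radial and uniform over the Gaussian sphere, Φ = E·4πr² = Q_enc/ε₀.
E = k|Q_enc|/r² = (8.99×10^9)(1.968e-5)/(0.76)² = 3.06e5 N/C.

E ≈ 3.06e5 V/m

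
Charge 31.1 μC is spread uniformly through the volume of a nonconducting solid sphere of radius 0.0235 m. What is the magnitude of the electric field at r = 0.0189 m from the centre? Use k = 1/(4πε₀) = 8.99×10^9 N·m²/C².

4.07×10^8 N/C

Symmetry ⇒ E = E(r) r̂. Gaussian sphere of radius r = 0.0189 m (r < R).
For a uniform sphere the enclosed fraction is (r/R)³, so Q_enc = (31.1 μC)(0.0189/0.0235)³ = 1.618e-5 C.
Since E is radial and uniform over the Gaussian sphere, Φ = E·4πr² = Q_enc/ε₀.
E = k|Q_enc|/r² = (8.99×10^9)(1.618×10^-5)/(0.0189)² = 4.07e8 N/C.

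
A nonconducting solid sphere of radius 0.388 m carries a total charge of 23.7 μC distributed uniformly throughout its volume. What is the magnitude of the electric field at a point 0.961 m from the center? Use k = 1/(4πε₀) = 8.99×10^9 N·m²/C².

2.31e5 N/C

Symmetry ⇒ E = E(r) r̂. Gaussian sphere of radius r = 0.961 m (r > R, so the entire charge is enclosed).
Q_enc = 23.7 μC = 2.37e-5 C.
By Gauss's law, ∮E·dA = E·4πr² = Q_enc/ε₀.
E = k|Q_enc|/r² = (8.99×10^9)(2.37e-5)/(0.961)² = 2.31e5 N/C.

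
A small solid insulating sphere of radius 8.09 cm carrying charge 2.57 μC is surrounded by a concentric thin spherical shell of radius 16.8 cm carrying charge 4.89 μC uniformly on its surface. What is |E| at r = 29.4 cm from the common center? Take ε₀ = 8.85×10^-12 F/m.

Use a concentric Gaussian sphere at r = 29.4 cm (r > 16.8 cm, enclosing both).
Q_enc = (2.57 μC) + (4.89 μC) = 7.46×10^-6 C.
Applying ∮E·dA = Q_enc/ε₀ with Φ = E(4πr²):
E = |Q_enc|/(4πε₀r²) = (7.46e-6)/(4π·8.85×10^-12·(0.294)²) = 7.76×10^5 N/C.

|E| = 7.76×10^5 N/C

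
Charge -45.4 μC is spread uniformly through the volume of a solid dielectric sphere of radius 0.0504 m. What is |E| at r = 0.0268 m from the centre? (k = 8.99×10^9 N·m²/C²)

E ≈ 8.54×10^7 N/C

By spherical symmetry E is radial; choose a Gaussian sphere of radius r = 0.0268 m (r < R).
For a uniform sphere the enclosed fraction is (r/R)³, so Q_enc = (-45.4 μC)(0.0268/0.0504)³ = -6.826e-6 C.
Since E is radial and uniform over the Gaussian sphere, Φ = E·4πr² = Q_enc/ε₀.
E = k|Q_enc|/r² = (8.99×10^9)(6.826e-6)/(0.0268)² = 8.54×10^7 N/C.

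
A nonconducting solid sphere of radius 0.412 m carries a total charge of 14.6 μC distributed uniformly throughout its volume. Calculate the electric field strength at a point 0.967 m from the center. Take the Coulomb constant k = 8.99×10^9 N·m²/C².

E = 1.40×10^5 V/m

Take a concentric spherical Gaussian surface of radius r = 0.967 m (r > R, so the entire charge is enclosed).
Q_enc = 14.6 μC = 1.46e-5 C.
Applying ∮E·dA = Q_enc/ε₀ with Φ = E(4πr²):
E = k|Q_enc|/r² = (8.99×10^9)(1.46e-5)/(0.967)² = 1.40×10^5 N/C.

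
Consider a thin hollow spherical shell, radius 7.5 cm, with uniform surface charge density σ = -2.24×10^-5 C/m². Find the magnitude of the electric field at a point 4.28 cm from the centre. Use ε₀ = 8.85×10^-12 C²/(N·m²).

Take a concentric spherical Gaussian surface of radius r = 4.28 cm (inside the shell, r < 7.5 cm).
No charge lies within this surface, so Q_enc = 0 and Gauss's law gives E·4πr² = 0 ⇒ E = 0.

E = 0 (no enclosed charge)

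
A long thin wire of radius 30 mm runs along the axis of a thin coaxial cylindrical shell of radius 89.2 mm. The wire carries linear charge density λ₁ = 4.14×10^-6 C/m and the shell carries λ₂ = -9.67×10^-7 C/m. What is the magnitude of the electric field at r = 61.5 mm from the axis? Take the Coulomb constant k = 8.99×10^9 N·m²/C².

|E| = 1.21×10^6 V/m

By cylindrical symmetry E is radial; use a coaxial Gaussian cylinder of radius 61.5 mm and length L (between the conductors, 30 mm < r < 89.2 mm).
Only the inner wire is enclosed; the outer shell contributes nothing inside itself. λ_enc = λ₁ = 4.14×10^-6 C/m.
Gauss's law: E·2πrL = λ_enc L/ε₀.
E = 2k|λ_enc|/r = 2(8.99×10^9)(4.14e-6)/(0.0615) = 1.21e6 N/C.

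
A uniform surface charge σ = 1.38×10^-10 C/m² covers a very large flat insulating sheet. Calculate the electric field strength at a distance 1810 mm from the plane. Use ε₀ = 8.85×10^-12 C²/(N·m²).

7.8 N/C

The symmetry is planar: E is normal to the sheet and the same magnitude on both sides. Take a pillbox straddling the sheet with end-cap area A.
Flux Φ = 2EA and Q_enc = σA, so 2EA = σA/ε₀ ⇒ E = |σ|/(2ε₀), independent of distance.
E = |σ|/(2ε₀) = (1.38e-10)/(2·8.85×10^-12) = 7.8 N/C.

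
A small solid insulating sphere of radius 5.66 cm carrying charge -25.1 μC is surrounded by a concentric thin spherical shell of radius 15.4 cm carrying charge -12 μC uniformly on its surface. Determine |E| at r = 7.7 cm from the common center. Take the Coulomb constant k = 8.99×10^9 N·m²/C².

3.81×10^7 N/C

Take a concentric spherical Gaussian surface of radius r = 7.7 cm (between the bodies, 5.66 cm < r < 15.4 cm).
The shell at 15.4 cm lies outside the Gaussian surface, so Q_enc = -25.1 μC = -2.51×10^-5 C.
Applying ∮E·dA = Q_enc/ε₀ with Φ = E(4πr²):
E = k|Q_enc|/r² = (8.99×10^9)(2.51×10^-5)/(0.077)² = 3.81×10^7 N/C.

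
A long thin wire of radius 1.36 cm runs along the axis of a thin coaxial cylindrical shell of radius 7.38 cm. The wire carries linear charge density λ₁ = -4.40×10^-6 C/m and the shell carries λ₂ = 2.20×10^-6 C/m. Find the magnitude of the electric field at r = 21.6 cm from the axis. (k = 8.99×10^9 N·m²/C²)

|E| = 1.83×10^5 V/m

Choose a coaxial cylinder of radius r = 21.6 cm (arbitrary length L) as the Gaussian surface (r > 7.38 cm, enclosing both).
λ_enc = λ₁ + λ₂ = (-4.40×10^-6) + (2.20e-6) = -2.20×10^-6 C/m.
Since E is radial and uniform over the curved surface, Φ = E·2πrL = Q_enc/ε₀ = λ_enc L/ε₀.
E = 2k|λ_enc|/r = 2(8.99×10^9)(2.20×10^-6)/(0.216) = 1.83×10^5 N/C.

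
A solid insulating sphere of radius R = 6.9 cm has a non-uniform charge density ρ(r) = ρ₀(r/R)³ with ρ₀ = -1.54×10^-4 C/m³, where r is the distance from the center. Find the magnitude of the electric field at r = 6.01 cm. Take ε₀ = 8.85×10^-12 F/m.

Take a concentric spherical Gaussian surface of radius r = 6.01 cm (r < R).
Integrate the density: Q_enc = 4π ∫₀^r ρ₀(r'/R)^3 r'² dr' = 4πρ₀ r^6/(6·R³) = -4.627×10^-8 C.
Since E is radial and uniform over the Gaussian sphere, Φ = E·4πr² = Q_enc/ε₀.
E = |Q_enc|/(4πε₀r²) = (4.627e-8)/(4π·8.85×10^-12·(0.0601)²) = 1.15e5 N/C.

|E| = 1.15×10^5 N/C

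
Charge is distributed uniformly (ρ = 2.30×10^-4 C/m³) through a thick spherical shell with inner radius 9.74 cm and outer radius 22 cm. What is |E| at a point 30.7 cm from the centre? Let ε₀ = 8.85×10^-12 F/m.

Take a concentric spherical Gaussian surface of radius r = 30.7 cm (r > 22 cm, enclosing the whole shell).
Q_enc = ρ·(4π/3)(b³ − a³) = (2.30×10^-4)·(4π/3)·((0.22)³ − (0.0974)³) = 9.368×10^-6 C.
Since E is radial and uniform over the Gaussian sphere, Φ = E·4πr² = Q_enc/ε₀.
E = |Q_enc|/(4πε₀r²) = (9.368×10^-6)/(4π·8.85×10^-12·(0.307)²) = 8.94×10^5 N/C.

E ≈ 8.94×10^5 V/m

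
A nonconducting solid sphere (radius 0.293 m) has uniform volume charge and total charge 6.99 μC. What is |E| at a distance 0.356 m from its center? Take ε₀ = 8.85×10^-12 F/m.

|E| ≈ 4.96e5 N/C

By spherical symmetry E is radial; choose a Gaussian sphere of radius r = 0.356 m (r > R, so the entire charge is enclosed).
Q_enc = 6.99 μC = 6.99×10^-6 C.
By Gauss's law, ∮E·dA = E·4πr² = Q_enc/ε₀.
E = |Q_enc|/(4πε₀r²) = (6.99×10^-6)/(4π·8.85×10^-12·(0.356)²) = 4.96e5 N/C.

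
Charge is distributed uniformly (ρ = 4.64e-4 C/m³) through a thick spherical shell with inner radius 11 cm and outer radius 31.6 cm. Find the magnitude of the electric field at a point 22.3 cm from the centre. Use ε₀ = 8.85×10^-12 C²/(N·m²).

Take a concentric spherical Gaussian surface of radius r = 22.3 cm (within the shell material, 11 cm < r < 31.6 cm).
Only the shell between 11 cm and r is enclosed: Q_enc = ρ·(4π/3)(r³ − a³) = (4.64×10^-4)·(4π/3)·((0.223)³ − (0.11)³) = 1.897e-5 C.
Since E is radial and uniform over the Gaussian sphere, Φ = E·4πr² = Q_enc/ε₀.
E = |Q_enc|/(4πε₀r²) = (1.897e-5)/(4π·8.85×10^-12·(0.223)²) = 3.43×10^6 N/C.

|E| ≈ 3.43×10^6 N/C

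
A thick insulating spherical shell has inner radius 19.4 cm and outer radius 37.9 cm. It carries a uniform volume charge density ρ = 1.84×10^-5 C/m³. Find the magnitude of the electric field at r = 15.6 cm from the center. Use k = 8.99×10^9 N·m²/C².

Symmetry ⇒ E = E(r) r̂. Gaussian sphere of radius r = 15.6 cm (r < 19.4 cm, inside the empty cavity).
No charge is enclosed, so by Gauss's law E·4πr² = 0 ⇒ E = 0.

E = 0 (no enclosed charge)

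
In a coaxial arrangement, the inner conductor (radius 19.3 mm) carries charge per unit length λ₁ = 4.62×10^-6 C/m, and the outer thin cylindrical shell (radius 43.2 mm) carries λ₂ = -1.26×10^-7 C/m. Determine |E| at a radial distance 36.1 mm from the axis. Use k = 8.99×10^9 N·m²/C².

Choose a coaxial cylinder of radius r = 36.1 mm (arbitrary length L) as the Gaussian surface (between the conductors, 19.3 mm < r < 43.2 mm).
The shell at 43.2 mm lies outside the Gaussian surface, so λ_enc = λ₁ = 4.62×10^-6 C/m.
Since E is radial and uniform over the curved surface, Φ = E·2πrL = Q_enc/ε₀ = λ_enc L/ε₀.
E = 2k|λ_enc|/r = 2(8.99×10^9)(4.62×10^-6)/(0.0361) = 2.30e6 N/C.

|E| = 2.30×10^6 V/m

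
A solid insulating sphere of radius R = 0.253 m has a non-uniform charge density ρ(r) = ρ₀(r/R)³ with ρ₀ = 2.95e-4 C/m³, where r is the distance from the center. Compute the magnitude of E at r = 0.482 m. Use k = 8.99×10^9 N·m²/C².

Take a concentric spherical Gaussian surface of radius r = 0.482 m (r > R, all charge enclosed).
Q_enc = 4π ∫₀^R ρ₀(r'/R)^3 r'² dr' = 4πρ₀R³/6 = 1.001×10^-5 C.
Applying ∮E·dA = Q_enc/ε₀ with Φ = E(4πr²):
E = k|Q_enc|/r² = (8.99×10^9)(1.001×10^-5)/(0.482)² = 3.87×10^5 N/C.

3.87e5 N/C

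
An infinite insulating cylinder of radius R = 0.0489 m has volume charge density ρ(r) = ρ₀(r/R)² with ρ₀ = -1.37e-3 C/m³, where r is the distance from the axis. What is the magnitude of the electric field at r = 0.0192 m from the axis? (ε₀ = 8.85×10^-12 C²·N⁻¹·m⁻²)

By cylindrical symmetry E is radial; use a coaxial Gaussian cylinder of radius 0.0192 m and length L (r < R).
Integrating ρ over the cross-section to radius r: λ_enc = (2πρ₀/R²) ∫₀^r r'^3 dr' = 2πρ₀ r^4/(4·R²) = -1.223×10^-7 C/m.
By Gauss's law (flux through the curved wall only), E·2πrL = λ_enc L/ε₀.
E = |λ_enc|/(2πε₀r) = (1.223×10^-7)/(2π·8.85×10^-12·0.0192) = 1.15×10^5 N/C.

1.15e5 N/C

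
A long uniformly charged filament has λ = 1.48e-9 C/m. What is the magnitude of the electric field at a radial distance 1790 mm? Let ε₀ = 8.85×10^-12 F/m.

Coaxial Gaussian cylinder, radius r = 1790 mm, length L.
Q_enc = λL, so λ_enc = 1.48e-9 C/m.
Applying ∮E·dA = Q_enc/ε₀ with the end caps contributing no flux:
E = |λ_enc|/(2πε₀r) = (1.48e-9)/(2π·8.85×10^-12·1.79) = 14.9 N/C.

E ≈ 14.9 N/C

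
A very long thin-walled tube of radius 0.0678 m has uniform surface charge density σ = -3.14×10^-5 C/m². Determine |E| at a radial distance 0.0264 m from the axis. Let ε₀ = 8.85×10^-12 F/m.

E = 0

By cylindrical symmetry E is radial; use a coaxial Gaussian cylinder of radius 0.0264 m and length L (r < 0.0678 m, inside the shell).
All the surface charge lies outside this cylinder: Q_enc = 0, hence E = 0.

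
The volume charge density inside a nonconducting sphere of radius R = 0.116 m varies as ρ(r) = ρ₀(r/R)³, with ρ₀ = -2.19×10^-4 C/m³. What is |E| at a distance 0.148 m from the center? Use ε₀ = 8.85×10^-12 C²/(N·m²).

E ≈ 2.94×10^5 N/C

Take a concentric spherical Gaussian surface of radius r = 0.148 m (r > R, all charge enclosed).
Q_enc = 4π ∫₀^R ρ₀(r'/R)^3 r'² dr' = 4πρ₀R³/6 = -7.159e-7 C.
Since E is radial and uniform over the Gaussian sphere, Φ = E·4πr² = Q_enc/ε₀.
E = |Q_enc|/(4πε₀r²) = (7.159e-7)/(4π·8.85×10^-12·(0.148)²) = 2.94×10^5 N/C.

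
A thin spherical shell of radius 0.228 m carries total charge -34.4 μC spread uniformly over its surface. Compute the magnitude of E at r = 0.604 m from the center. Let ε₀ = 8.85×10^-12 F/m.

By spherical symmetry E is radial; choose a Gaussian sphere of radius r = 0.604 m (r > 0.228 m).
The entire shell is enclosed: Q_enc = -3.44×10^-5 C.
Since E is radial and uniform over the Gaussian sphere, Φ = E·4πr² = Q_enc/ε₀.
E = |Q_enc|/(4πε₀r²) = (3.44×10^-5)/(4π·8.85×10^-12·(0.604)²) = 8.48×10^5 N/C.

E ≈ 8.48e5 N/C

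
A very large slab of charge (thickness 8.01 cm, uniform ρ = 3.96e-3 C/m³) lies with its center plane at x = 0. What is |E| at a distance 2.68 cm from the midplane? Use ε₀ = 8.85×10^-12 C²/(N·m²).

E ≈ 1.20e7 N/C

By symmetry E is perpendicular to the slab. A Gaussian pillbox from −2.68 cm to +2.68 cm (face area A) lies entirely within the slab.
Q_enc = ρ·(2x)·A and flux = 2EA, so 2EA = 2ρxA/ε₀ ⇒ E = |ρ|x/ε₀.
E = (3.96e-3)(0.0268)/(8.85×10^-12) = 1.20e7 N/C.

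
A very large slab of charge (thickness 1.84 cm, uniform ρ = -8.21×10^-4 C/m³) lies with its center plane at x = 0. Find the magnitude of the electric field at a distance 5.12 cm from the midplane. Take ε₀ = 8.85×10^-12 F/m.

The point |x| = 5.12 cm lies outside the slab (half-thickness 0.0092 m). A symmetric pillbox spanning the full slab encloses Q_enc = ρ·d·A.
Flux = 2EA ⇒ E = |ρ|d/(2ε₀), independent of distance outside.
E = (8.21e-4)(0.0184)/(2·8.85×10^-12) = 8.53e5 N/C.

|E| = 8.53×10^5 N/C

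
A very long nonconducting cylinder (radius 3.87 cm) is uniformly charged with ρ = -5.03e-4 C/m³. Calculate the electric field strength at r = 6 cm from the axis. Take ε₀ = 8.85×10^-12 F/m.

|E| ≈ 7.09×10^5 N/C

Take a coaxial cylindrical Gaussian surface of radius r = 6 cm and length L (r > 3.87 cm, full cross-section enclosed).
λ_enc = ρ·πR² = (-5.03e-4)π(0.0387)² = -2.367×10^-6 C/m.
Since E is radial and uniform over the curved surface, Φ = E·2πrL = Q_enc/ε₀ = λ_enc L/ε₀.
E = |λ_enc|/(2πε₀r) = (2.367×10^-6)/(2π·8.85×10^-12·0.06) = 7.09×10^5 N/C.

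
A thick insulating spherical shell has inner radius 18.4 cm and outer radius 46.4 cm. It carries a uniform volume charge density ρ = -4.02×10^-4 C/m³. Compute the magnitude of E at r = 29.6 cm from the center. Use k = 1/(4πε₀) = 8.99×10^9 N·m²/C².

Symmetry ⇒ E = E(r) r̂. Gaussian sphere of radius r = 29.6 cm (within the shell material, 18.4 cm < r < 46.4 cm).
Only the shell between 18.4 cm and r is enclosed: Q_enc = ρ·(4π/3)(r³ − a³) = (-4.02×10^-4)·(4π/3)·((0.296)³ − (0.184)³) = -3.318×10^-5 C.
Since E is radial and uniform over the Gaussian sphere, Φ = E·4πr² = Q_enc/ε₀.
E = k|Q_enc|/r² = (8.99×10^9)(3.318×10^-5)/(0.296)² = 3.40×10^6 N/C.

E ≈ 3.40×10^6 N/C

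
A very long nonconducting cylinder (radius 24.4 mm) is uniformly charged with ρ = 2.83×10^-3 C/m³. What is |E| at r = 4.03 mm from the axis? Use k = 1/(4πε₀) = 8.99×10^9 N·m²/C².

Coaxial Gaussian cylinder, radius r = 4.03 mm, length L (r < R).
Enclosed charge per unit length: λ_enc = ρ·πr² = (2.83×10^-3)π(0.00403)² = 1.444e-7 C/m.
Applying ∮E·dA = Q_enc/ε₀ with the end caps contributing no flux:
E = 2k|λ_enc|/r = 2(8.99×10^9)(1.444×10^-7)/(0.00403) = 6.44×10^5 N/C.

|E| ≈ 6.44×10^5 V/m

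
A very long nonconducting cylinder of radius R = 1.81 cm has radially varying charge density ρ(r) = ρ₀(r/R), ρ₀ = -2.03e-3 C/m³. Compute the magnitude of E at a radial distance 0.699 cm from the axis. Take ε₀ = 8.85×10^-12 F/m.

|E| = 2.06e5 N/C

Choose a coaxial cylinder of radius r = 0.699 cm (arbitrary length L) as the Gaussian surface (r < R).
λ_enc = ∫₀^r ρ(r')·2πr' dr' = (2πρ₀/R)·r^3/3 = -8.022e-8 C/m.
Applying ∮E·dA = Q_enc/ε₀ with the end caps contributing no flux:
E = |λ_enc|/(2πε₀r) = (8.022e-8)/(2π·8.85×10^-12·0.00699) = 2.06e5 N/C.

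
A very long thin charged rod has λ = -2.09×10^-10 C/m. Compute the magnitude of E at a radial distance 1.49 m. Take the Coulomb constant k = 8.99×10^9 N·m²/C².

Coaxial Gaussian cylinder, radius r = 1.49 m, length L.
Q_enc = λL, so λ_enc = -2.09e-10 C/m.
By Gauss's law (flux through the curved wall only), E·2πrL = λ_enc L/ε₀.
E = 2k|λ_enc|/r = 2(8.99×10^9)(2.09e-10)/(1.49) = 2.52 N/C.

2.52 V/m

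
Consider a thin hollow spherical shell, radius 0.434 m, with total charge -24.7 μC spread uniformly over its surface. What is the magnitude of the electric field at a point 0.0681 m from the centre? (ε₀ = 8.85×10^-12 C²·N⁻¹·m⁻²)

Use a concentric Gaussian sphere at r = 0.0681 m (inside the shell, r < 0.434 m).
All the charge is outside the Gaussian surface: Q_enc = 0, hence E = 0 everywhere inside the shell.

E = 0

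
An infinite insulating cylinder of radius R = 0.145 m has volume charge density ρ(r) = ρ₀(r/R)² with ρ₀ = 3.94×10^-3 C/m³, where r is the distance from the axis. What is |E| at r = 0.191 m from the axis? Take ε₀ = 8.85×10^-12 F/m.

1.23×10^7 N/C

Choose a coaxial cylinder of radius r = 0.191 m (arbitrary length L) as the Gaussian surface (r > R, full charge per length enclosed).
λ_enc = 2π ∫₀^R ρ₀(r'/R)^2 r' dr' = 2πρ₀R²/4 = 1.301e-4 C/m.
Gauss's law: E·2πrL = λ_enc L/ε₀.
E = |λ_enc|/(2πε₀r) = (1.301×10^-4)/(2π·8.85×10^-12·0.191) = 1.23×10^7 N/C.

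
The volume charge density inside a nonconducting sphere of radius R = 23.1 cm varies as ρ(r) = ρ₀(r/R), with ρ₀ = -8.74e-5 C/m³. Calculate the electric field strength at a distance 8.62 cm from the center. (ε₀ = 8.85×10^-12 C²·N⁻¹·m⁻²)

7.94×10^4 N/C

Use a concentric Gaussian sphere at r = 8.62 cm (r < R).
Integrate the density: Q_enc = 4π ∫₀^r ρ₀(r'/R)^1 r'² dr' = 4πρ₀ r^4/(4·R) = -6.563×10^-8 C.
By Gauss's law, ∮E·dA = E·4πr² = Q_enc/ε₀.
E = |Q_enc|/(4πε₀r²) = (6.563×10^-8)/(4π·8.85×10^-12·(0.0862)²) = 7.94×10^4 N/C.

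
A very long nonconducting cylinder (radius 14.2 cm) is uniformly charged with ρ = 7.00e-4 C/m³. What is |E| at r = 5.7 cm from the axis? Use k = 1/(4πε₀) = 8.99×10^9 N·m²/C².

|E| = 2.25e6 N/C

Choose a coaxial cylinder of radius r = 5.7 cm (arbitrary length L) as the Gaussian surface (r < R).
Enclosed charge per unit length: λ_enc = ρ·πr² = (7.00e-4)π(0.057)² = 7.145×10^-6 C/m.
By Gauss's law (flux through the curved wall only), E·2πrL = λ_enc L/ε₀.
E = 2k|λ_enc|/r = 2(8.99×10^9)(7.145e-6)/(0.057) = 2.25e6 N/C.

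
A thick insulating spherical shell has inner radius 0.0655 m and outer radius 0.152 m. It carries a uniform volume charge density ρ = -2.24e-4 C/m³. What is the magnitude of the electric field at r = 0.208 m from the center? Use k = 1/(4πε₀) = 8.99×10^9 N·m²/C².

6.30×10^5 V/m

Take a concentric spherical Gaussian surface of radius r = 0.208 m (r > 0.152 m, enclosing the whole shell).
Q_enc = ρ·(4π/3)(b³ − a³) = (-2.24×10^-4)·(4π/3)·((0.152)³ − (0.0655)³) = -3.031×10^-6 C.
Applying ∮E·dA = Q_enc/ε₀ with Φ = E(4πr²):
E = k|Q_enc|/r² = (8.99×10^9)(3.031×10^-6)/(0.208)² = 6.30×10^5 N/C.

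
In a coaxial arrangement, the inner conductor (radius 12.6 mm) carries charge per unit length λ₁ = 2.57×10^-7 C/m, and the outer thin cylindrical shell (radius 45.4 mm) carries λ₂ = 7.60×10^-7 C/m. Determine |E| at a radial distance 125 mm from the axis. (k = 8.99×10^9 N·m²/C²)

Coaxial Gaussian cylinder, radius r = 125 mm, length L (r > 45.4 mm, enclosing both).
λ_enc = λ₁ + λ₂ = (2.57e-7) + (7.60×10^-7) = 1.017×10^-6 C/m.
By Gauss's law (flux through the curved wall only), E·2πrL = λ_enc L/ε₀.
E = 2k|λ_enc|/r = 2(8.99×10^9)(1.017e-6)/(0.125) = 1.46e5 N/C.

|E| ≈ 1.46×10^5 N/C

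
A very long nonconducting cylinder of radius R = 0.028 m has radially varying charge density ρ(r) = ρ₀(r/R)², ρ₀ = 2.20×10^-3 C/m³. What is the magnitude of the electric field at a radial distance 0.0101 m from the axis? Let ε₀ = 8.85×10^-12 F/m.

|E| ≈ 8.17×10^4 V/m

Coaxial Gaussian cylinder, radius r = 0.0101 m, length L (r < R).
Integrating ρ over the cross-section to radius r: λ_enc = (2πρ₀/R²) ∫₀^r r'^3 dr' = 2πρ₀ r^4/(4·R²) = 4.587×10^-8 C/m.
By Gauss's law (flux through the curved wall only), E·2πrL = λ_enc L/ε₀.
E = |λ_enc|/(2πε₀r) = (4.587×10^-8)/(2π·8.85×10^-12·0.0101) = 8.17×10^4 N/C.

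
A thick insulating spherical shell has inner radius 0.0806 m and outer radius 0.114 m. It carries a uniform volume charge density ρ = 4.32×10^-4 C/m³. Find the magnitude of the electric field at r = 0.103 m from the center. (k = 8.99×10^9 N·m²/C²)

8.73×10^5 N/C

Take a concentric spherical Gaussian surface of radius r = 0.103 m (within the shell material, 0.0806 m < r < 0.114 m).
Only the shell between 0.0806 m and r is enclosed: Q_enc = ρ·(4π/3)(r³ − a³) = (4.32×10^-4)·(4π/3)·((0.103)³ − (0.0806)³) = 1.03×10^-6 C.
Applying ∮E·dA = Q_enc/ε₀ with Φ = E(4πr²):
E = k|Q_enc|/r² = (8.99×10^9)(1.03×10^-6)/(0.103)² = 8.73e5 N/C.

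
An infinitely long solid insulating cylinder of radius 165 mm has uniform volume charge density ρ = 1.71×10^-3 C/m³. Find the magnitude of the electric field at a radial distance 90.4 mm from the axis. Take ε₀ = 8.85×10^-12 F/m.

Choose a coaxial cylinder of radius r = 90.4 mm (arbitrary length L) as the Gaussian surface (r < R).
Enclosed charge per unit length: λ_enc = ρ·πr² = (1.71×10^-3)π(0.0904)² = 4.39e-5 C/m.
Applying ∮E·dA = Q_enc/ε₀ with the end caps contributing no flux:
E = |λ_enc|/(2πε₀r) = (4.39e-5)/(2π·8.85×10^-12·0.0904) = 8.73×10^6 N/C.

E = 8.73×10^6 N/C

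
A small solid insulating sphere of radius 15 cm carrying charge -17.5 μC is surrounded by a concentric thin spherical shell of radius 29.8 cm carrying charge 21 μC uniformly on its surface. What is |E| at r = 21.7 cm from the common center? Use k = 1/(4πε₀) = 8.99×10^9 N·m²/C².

By spherical symmetry E is radial; choose a Gaussian sphere of radius r = 21.7 cm (between the bodies, 15 cm < r < 29.8 cm).
The shell at 29.8 cm lies outside the Gaussian surface, so Q_enc = -17.5 μC = -1.75e-5 C.
Gauss's law: E·4πr² = Q_enc/ε₀.
E = k|Q_enc|/r² = (8.99×10^9)(1.75×10^-5)/(0.217)² = 3.34×10^6 N/C.

3.34e6 N/C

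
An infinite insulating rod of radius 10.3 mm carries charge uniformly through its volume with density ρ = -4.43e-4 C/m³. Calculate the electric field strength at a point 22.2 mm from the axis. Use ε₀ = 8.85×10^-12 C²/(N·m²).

Coaxial Gaussian cylinder, radius r = 22.2 mm, length L (r > 10.3 mm, full cross-section enclosed).
λ_enc = ρ·πR² = (-4.43×10^-4)π(0.0103)² = -1.476×10^-7 C/m.
By Gauss's law (flux through the curved wall only), E·2πrL = λ_enc L/ε₀.
E = |λ_enc|/(2πε₀r) = (1.476×10^-7)/(2π·8.85×10^-12·0.0222) = 1.20×10^5 N/C.

E ≈ 1.20×10^5 N/C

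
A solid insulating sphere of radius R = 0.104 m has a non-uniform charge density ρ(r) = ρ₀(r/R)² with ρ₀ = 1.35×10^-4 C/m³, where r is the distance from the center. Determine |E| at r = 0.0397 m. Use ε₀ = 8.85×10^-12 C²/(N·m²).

E = 1.76×10^4 V/m

Use a concentric Gaussian sphere at r = 0.0397 m (r < R).
Integrate the density: Q_enc = 4π ∫₀^r ρ₀(r'/R)^2 r'² dr' = 4πρ₀ r^5/(5·R²) = 3.094×10^-9 C.
Gauss's law: E·4πr² = Q_enc/ε₀.
E = |Q_enc|/(4πε₀r²) = (3.094×10^-9)/(4π·8.85×10^-12·(0.0397)²) = 1.76×10^4 N/C.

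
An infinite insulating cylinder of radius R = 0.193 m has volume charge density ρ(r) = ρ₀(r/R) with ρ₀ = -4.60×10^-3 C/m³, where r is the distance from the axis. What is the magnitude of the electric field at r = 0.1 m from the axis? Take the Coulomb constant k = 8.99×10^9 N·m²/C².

By cylindrical symmetry E is radial; use a coaxial Gaussian cylinder of radius 0.1 m and length L (r < R).
λ_enc = ∫₀^r ρ(r')·2πr' dr' = (2πρ₀/R)·r^3/3 = -4.992×10^-5 C/m.
Since E is radial and uniform over the curved surface, Φ = E·2πrL = Q_enc/ε₀ = λ_enc L/ε₀.
E = 2k|λ_enc|/r = 2(8.99×10^9)(4.992×10^-5)/(0.1) = 8.98×10^6 N/C.

E ≈ 8.98e6 N/C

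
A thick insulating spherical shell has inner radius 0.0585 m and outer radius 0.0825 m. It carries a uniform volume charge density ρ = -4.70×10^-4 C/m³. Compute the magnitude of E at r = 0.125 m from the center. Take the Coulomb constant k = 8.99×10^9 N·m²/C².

E ≈ 4.09e5 N/C

By spherical symmetry E is radial; choose a Gaussian sphere of radius r = 0.125 m (r > 0.0825 m, enclosing the whole shell).
Q_enc = ρ·(4π/3)(b³ − a³) = (-4.70×10^-4)·(4π/3)·((0.0825)³ − (0.0585)³) = -7.113×10^-7 C.
Gauss's law: E·4πr² = Q_enc/ε₀.
E = k|Q_enc|/r² = (8.99×10^9)(7.113×10^-7)/(0.125)² = 4.09×10^5 N/C.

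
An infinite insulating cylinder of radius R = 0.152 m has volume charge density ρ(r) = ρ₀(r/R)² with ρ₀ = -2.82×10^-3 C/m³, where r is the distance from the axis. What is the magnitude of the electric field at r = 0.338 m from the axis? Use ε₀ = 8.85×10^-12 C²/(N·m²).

By cylindrical symmetry E is radial; use a coaxial Gaussian cylinder of radius 0.338 m and length L (r > R, full charge per length enclosed).
λ_enc = 2π ∫₀^R ρ₀(r'/R)^2 r' dr' = 2πρ₀R²/4 = -1.023×10^-4 C/m.
Gauss's law: E·2πrL = λ_enc L/ε₀.
E = |λ_enc|/(2πε₀r) = (1.023e-4)/(2π·8.85×10^-12·0.338) = 5.45e6 N/C.

5.45×10^6 N/C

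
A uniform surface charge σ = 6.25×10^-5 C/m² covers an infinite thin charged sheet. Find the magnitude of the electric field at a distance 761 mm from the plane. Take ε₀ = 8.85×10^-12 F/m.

|E| = 3.53×10^6 N/C

Choose a cylindrical pillbox piercing the sheet, end faces (area A) parallel to it.
Only the two end caps contribute flux: Φ = 2EA. With Q_enc = σA, Gauss's law gives E = |σ|/(2ε₀).
E = |σ|/(2ε₀) = (6.25×10^-5)/(2·8.85×10^-12) = 3.53e6 N/C.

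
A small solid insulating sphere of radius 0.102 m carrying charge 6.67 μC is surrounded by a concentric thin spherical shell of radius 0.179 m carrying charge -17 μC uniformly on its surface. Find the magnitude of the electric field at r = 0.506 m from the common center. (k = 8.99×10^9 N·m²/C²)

Use a concentric Gaussian sphere at r = 0.506 m (r > 0.179 m, enclosing both).
Q_enc = (6.67 μC) + (-17 μC) = -1.033×10^-5 C.
By Gauss's law, ∮E·dA = E·4πr² = Q_enc/ε₀.
E = k|Q_enc|/r² = (8.99×10^9)(1.033×10^-5)/(0.506)² = 3.63×10^5 N/C.

3.63×10^5 V/m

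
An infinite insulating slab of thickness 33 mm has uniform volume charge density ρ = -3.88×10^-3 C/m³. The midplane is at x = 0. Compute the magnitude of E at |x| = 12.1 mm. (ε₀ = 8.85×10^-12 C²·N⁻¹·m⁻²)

By symmetry E is perpendicular to the slab. A Gaussian pillbox from −12.1 mm to +12.1 mm (face area A) lies entirely within the slab.
Q_enc = ρ·(2x)·A and flux = 2EA, so 2EA = 2ρxA/ε₀ ⇒ E = |ρ|x/ε₀.
E = (3.88×10^-3)(0.0121)/(8.85×10^-12) = 5.30e6 N/C.

E ≈ 5.30e6 N/C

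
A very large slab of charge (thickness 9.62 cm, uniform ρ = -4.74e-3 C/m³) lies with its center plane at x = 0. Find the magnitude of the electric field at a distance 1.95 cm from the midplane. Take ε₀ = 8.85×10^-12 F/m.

1.04e7 N/C

By symmetry E is perpendicular to the slab. A Gaussian pillbox from −1.95 cm to +1.95 cm (face area A) lies entirely within the slab.
Q_enc = ρ·(2x)·A and flux = 2EA, so 2EA = 2ρxA/ε₀ ⇒ E = |ρ|x/ε₀.
E = (4.74e-3)(0.0195)/(8.85×10^-12) = 1.04×10^7 N/C.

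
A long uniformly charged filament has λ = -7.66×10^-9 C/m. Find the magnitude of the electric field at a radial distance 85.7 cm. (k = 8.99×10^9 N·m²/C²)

Coaxial Gaussian cylinder, radius r = 85.7 cm, length L.
Q_enc = λL, so λ_enc = -7.66×10^-9 C/m.
Gauss's law: E·2πrL = λ_enc L/ε₀.
E = 2k|λ_enc|/r = 2(8.99×10^9)(7.66×10^-9)/(0.857) = 161 N/C.

E ≈ 161 N/C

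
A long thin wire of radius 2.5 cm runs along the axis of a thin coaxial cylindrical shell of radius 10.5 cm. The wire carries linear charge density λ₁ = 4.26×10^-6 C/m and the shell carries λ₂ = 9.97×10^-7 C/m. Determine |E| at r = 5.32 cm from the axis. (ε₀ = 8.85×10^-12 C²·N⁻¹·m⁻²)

Coaxial Gaussian cylinder, radius r = 5.32 cm, length L (between the conductors, 2.5 cm < r < 10.5 cm).
Only the inner wire is enclosed; the outer shell contributes nothing inside itself. λ_enc = λ₁ = 4.26×10^-6 C/m.
By Gauss's law (flux through the curved wall only), E·2πrL = λ_enc L/ε₀.
E = |λ_enc|/(2πε₀r) = (4.26×10^-6)/(2π·8.85×10^-12·0.0532) = 1.44×10^6 N/C.

|E| ≈ 1.44×10^6 N/C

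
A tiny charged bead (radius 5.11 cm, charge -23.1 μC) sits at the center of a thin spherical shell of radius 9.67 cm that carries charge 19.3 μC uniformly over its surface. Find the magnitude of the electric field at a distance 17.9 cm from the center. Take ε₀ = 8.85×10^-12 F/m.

By spherical symmetry E is radial; choose a Gaussian sphere of radius r = 17.9 cm (r > 9.67 cm, enclosing both).
Q_enc = (-23.1 μC) + (19.3 μC) = -3.80×10^-6 C.
Gauss's law: E·4πr² = Q_enc/ε₀.
E = |Q_enc|/(4πε₀r²) = (3.80e-6)/(4π·8.85×10^-12·(0.179)²) = 1.07×10^6 N/C.

1.07e6 N/C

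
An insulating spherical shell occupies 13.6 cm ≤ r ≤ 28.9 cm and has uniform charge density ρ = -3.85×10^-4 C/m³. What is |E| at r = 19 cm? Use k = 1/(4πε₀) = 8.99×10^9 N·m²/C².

Use a concentric Gaussian sphere at r = 19 cm (within the shell material, 13.6 cm < r < 28.9 cm).
Enclosed charge is the volume from a to r: Q_enc = (4π/3)ρ(r³ − a³) = -7.005e-6 C.
By Gauss's law, ∮E·dA = E·4πr² = Q_enc/ε₀.
E = k|Q_enc|/r² = (8.99×10^9)(7.005×10^-6)/(0.19)² = 1.74e6 N/C.

|E| ≈ 1.74×10^6 N/C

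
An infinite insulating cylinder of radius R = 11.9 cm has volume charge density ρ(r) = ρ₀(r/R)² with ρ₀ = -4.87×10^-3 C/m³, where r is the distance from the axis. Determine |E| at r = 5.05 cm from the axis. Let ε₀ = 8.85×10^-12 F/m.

1.25×10^6 N/C

Coaxial Gaussian cylinder, radius r = 5.05 cm, length L (r < R).
Integrating ρ over the cross-section to radius r: λ_enc = (2πρ₀/R²) ∫₀^r r'^3 dr' = 2πρ₀ r^4/(4·R²) = -3.513×10^-6 C/m.
Since E is radial and uniform over the curved surface, Φ = E·2πrL = Q_enc/ε₀ = λ_enc L/ε₀.
E = |λ_enc|/(2πε₀r) = (3.513×10^-6)/(2π·8.85×10^-12·0.0505) = 1.25×10^6 N/C.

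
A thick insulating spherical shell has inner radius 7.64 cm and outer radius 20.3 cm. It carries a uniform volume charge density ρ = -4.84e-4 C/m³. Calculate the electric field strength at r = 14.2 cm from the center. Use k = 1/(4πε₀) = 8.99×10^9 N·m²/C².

Symmetry ⇒ E = E(r) r̂. Gaussian sphere of radius r = 14.2 cm (within the shell material, 7.64 cm < r < 20.3 cm).
Enclosed charge is the volume from a to r: Q_enc = (4π/3)ρ(r³ − a³) = -4.901×10^-6 C.
Gauss's law: E·4πr² = Q_enc/ε₀.
E = k|Q_enc|/r² = (8.99×10^9)(4.901×10^-6)/(0.142)² = 2.19×10^6 N/C.

|E| = 2.19e6 N/C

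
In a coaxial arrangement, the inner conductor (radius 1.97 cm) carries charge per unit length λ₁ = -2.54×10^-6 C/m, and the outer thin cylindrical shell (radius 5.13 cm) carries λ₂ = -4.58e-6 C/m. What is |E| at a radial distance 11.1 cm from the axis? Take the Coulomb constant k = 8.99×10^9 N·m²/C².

Choose a coaxial cylinder of radius r = 11.1 cm (arbitrary length L) as the Gaussian surface (r > 5.13 cm, enclosing both).
λ_enc = λ₁ + λ₂ = (-2.54e-6) + (-4.58×10^-6) = -7.12e-6 C/m.
Since E is radial and uniform over the curved surface, Φ = E·2πrL = Q_enc/ε₀ = λ_enc L/ε₀.
E = 2k|λ_enc|/r = 2(8.99×10^9)(7.12×10^-6)/(0.111) = 1.15×10^6 N/C.

|E| ≈ 1.15×10^6 N/C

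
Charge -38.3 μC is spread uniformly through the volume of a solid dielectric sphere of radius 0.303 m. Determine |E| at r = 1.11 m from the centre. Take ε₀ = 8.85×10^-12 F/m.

By spherical symmetry E is radial; choose a Gaussian sphere of radius r = 1.11 m (r > R, so the entire charge is enclosed).
Q_enc = -38.3 μC = -3.83e-5 C.
Applying ∮E·dA = Q_enc/ε₀ with Φ = E(4πr²):
E = |Q_enc|/(4πε₀r²) = (3.83×10^-5)/(4π·8.85×10^-12·(1.11)²) = 2.80×10^5 N/C.

2.80×10^5 N/C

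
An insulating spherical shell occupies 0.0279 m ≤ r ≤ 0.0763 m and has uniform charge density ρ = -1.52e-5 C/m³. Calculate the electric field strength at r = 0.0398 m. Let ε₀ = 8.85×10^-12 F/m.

E ≈ 1.49×10^4 V/m

Use a concentric Gaussian sphere at r = 0.0398 m (within the shell material, 0.0279 m < r < 0.0763 m).
Only the shell between 0.0279 m and r is enclosed: Q_enc = ρ·(4π/3)(r³ − a³) = (-1.52e-5)·(4π/3)·((0.0398)³ − (0.0279)³) = -2.631×10^-9 C.
Since E is radial and uniform over the Gaussian sphere, Φ = E·4πr² = Q_enc/ε₀.
E = |Q_enc|/(4πε₀r²) = (2.631×10^-9)/(4π·8.85×10^-12·(0.0398)²) = 1.49×10^4 N/C.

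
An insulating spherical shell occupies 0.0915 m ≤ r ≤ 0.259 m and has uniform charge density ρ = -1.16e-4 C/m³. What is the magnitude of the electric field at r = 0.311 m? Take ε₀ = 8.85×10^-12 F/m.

7.50e5 N/C

Symmetry ⇒ E = E(r) r̂. Gaussian sphere of radius r = 0.311 m (r > 0.259 m, enclosing the whole shell).
Q_enc = ρ·(4π/3)(b³ − a³) = (-1.16e-4)·(4π/3)·((0.259)³ − (0.0915)³) = -8.07e-6 C.
By Gauss's law, ∮E·dA = E·4πr² = Q_enc/ε₀.
E = |Q_enc|/(4πε₀r²) = (8.07×10^-6)/(4π·8.85×10^-12·(0.311)²) = 7.50e5 N/C.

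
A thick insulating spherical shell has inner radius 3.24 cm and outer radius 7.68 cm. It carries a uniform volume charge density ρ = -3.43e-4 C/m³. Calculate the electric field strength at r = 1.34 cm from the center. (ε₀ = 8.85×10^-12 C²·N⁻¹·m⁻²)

E = 0

Use a concentric Gaussian sphere at r = 1.34 cm (r < 3.24 cm, inside the empty cavity).
No charge is enclosed, so by Gauss's law E·4πr² = 0 ⇒ E = 0.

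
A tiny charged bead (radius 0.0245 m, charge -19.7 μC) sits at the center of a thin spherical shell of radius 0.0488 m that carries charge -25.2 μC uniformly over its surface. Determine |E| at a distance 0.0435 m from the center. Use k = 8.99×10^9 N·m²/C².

By spherical symmetry E is radial; choose a Gaussian sphere of radius r = 0.0435 m (between the bodies, 0.0245 m < r < 0.0488 m).
The shell at 0.0488 m lies outside the Gaussian surface, so Q_enc = -19.7 μC = -1.97×10^-5 C.
Since E is radial and uniform over the Gaussian sphere, Φ = E·4πr² = Q_enc/ε₀.
E = k|Q_enc|/r² = (8.99×10^9)(1.97×10^-5)/(0.0435)² = 9.36e7 N/C.

E = 9.36×10^7 N/C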